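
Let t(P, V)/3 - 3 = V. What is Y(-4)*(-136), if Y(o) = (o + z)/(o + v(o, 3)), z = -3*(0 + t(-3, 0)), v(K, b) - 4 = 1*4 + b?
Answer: 4216/7 ≈ 602.29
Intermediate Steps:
t(P, V) = 9 + 3*V
v(K, b) = 8 + b (v(K, b) = 4 + (1*4 + b) = 4 + (4 + b) = 8 + b)
z = -27 (z = -3*(0 + (9 + 3*0)) = -3*(0 + (9 + 0)) = -3*(0 + 9) = -3*9 = -27)
Y(o) = (-27 + o)/(11 + o) (Y(o) = (o - 27)/(o + (8 + 3)) = (-27 + o)/(o + 11) = (-27 + o)/(11 + o))
Y(-4)*(-136) = ((-27 - 4)/(11 - 4))*(-136) = (-31/7)*(-136) = ((1/7)*(-31))*(-136) = -31/7*(-136) = 4216/7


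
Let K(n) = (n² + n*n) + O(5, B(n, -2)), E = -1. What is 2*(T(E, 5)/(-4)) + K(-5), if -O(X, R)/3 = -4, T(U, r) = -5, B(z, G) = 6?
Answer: 129/2 ≈ 64.500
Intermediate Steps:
O(X, R) = 12 (O(X, R) = -3*(-4) = 12)
K(n) = 12 + 2*n² (K(n) = (n² + n*n) + 12 = (n² + n²) + 12 = 2*n² + 12 = 12 + 2*n²)
2*(T(E, 5)/(-4)) + K(-5) = 2*(-5/(-4)) + (12 + 2*(-5)²) = 2*(-5*(-¼)) + (12 + 2*25) = 2*(5/4) + (12 + 50) = 5/2 + 62 = 129/2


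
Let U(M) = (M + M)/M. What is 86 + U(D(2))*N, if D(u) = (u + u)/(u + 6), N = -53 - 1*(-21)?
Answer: 22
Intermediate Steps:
N = -32 (N = -53 + 21 = -32)
D(u) = 2*u/(6 + u) (D(u) = (2*u)/(6 + u) = 2*u/(6 + u))
U(M) = 2 (U(M) = (2*M)/M = 2)
86 + U(D(2))*N = 86 + 2*(-32) = 86 - 64 = 22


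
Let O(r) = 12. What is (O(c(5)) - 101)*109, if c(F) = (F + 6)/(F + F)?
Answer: -9701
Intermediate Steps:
c(F) = (6 + F)/(2*F) (c(F) = (6 + F)/((2*F)) = (6 + F)*(1/(2*F)) = (6 + F)/(2*F))
(O(c(5)) - 101)*109 = (12 - 101)*109 = -89*109 = -9701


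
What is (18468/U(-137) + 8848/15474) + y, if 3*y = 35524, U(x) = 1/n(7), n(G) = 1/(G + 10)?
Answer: 1700440856/131529 ≈ 12928.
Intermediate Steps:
n(G) = 1/(10 + G)
U(x) = 17 (U(x) = 1/(1/(10 + 7)) = 1/(1/17) = 17)
y = 35524/3 (y = (1/3)*35524 = 35524/3 ≈ 11841.)
(18468/U(-137) + 8848/15474) + y = (18468/17 + 8848/15474) + 35524/3 = (18468*(1/17) + 8848*(1/15474)) + 35524/3 = (18468/17 + 4424/7737) + 35524/3 = 142962124/131529 + 35524/3 = 1700440856/131529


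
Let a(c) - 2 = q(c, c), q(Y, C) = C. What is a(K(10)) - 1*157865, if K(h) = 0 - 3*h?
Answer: -157893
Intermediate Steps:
K(h) = -3*h
a(c) = 2 + c
a(K(10)) - 1*157865 = (2 - 3*10) - 1*157865 = (2 - 30) - 157865 = -28 - 157865 = -157893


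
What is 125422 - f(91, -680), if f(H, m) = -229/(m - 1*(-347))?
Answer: 41765297/333 ≈ 1.2542e+5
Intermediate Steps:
f(H, m) = -229/(347 + m) (f(H, m) = -229/(m + 347) = -229/(347 + m))
125422 - f(91, -680) = 125422 - (-229)/(347 - 680) = 125422 - (-229)/(-333) = 125422 - (-229)*(-1)/333 = 125422 - 1*229/333 = 125422 - 229/333 = 41765297/333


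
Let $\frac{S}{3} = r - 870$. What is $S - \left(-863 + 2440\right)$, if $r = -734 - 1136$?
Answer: $-9797$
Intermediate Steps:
$r = -1870$ ($r = -734 - 1136 = -1870$)
$S = -8220$ ($S = 3 \left(-1870 - 870\right) = 3 \left(-2740\right) = -8220$)
$S - \left(-863 + 2440\right) = -8220 - \left(-863 + 2440\right) = -8220 - 1577 = -9797$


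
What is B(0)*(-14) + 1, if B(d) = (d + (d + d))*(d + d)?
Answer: 1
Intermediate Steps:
B(d) = 6*d² (B(d) = (d + 2*d)*(2*d) = (3*d)*(2*d) = 6*d²)
B(0)*(-14) + 1 = (6*0²)*(-14) + 1 = (6*0)*(-14) + 1 = 0*(-14) + 1 = 0 + 1 = 1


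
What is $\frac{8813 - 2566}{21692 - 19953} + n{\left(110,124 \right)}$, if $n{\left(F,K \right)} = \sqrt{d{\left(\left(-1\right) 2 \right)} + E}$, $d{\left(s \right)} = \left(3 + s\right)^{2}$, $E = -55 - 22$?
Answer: $\frac{6247}{1739} + 2 i \sqrt{19} \approx 3.5923 + 8.7178 i$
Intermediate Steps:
$E = -77$ ($E = -55 - 22 = -77$)
$n{\left(F,K \right)} = 2 i \sqrt{19}$ ($n{\left(F,K \right)} = \sqrt{\left(3 - 2\right)^{2} - 77} = \sqrt{1^{2} - 77} = \sqrt{1 - 77} = \sqrt{-76} = 2 i \sqrt{19}$)
$\frac{8813 - 2566}{21692 - 19953} + n{\left(110,124 \right)} = \frac{8813 - 2566}{21692 - 19953} + 2 i \sqrt{19} = \frac{6247}{1739} + 2 i \sqrt{19}$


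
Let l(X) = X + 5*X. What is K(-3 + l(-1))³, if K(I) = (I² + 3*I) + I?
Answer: 91125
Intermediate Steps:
l(X) = 6*X
K(I) = I² + 4*I
K(-3 + l(-1))³ = ((-3 + 6*(-1))*(4 + (-3 + 6*(-1))))³ = ((-3 - 6)*(4 + (-3 - 6)))³ = (-9*(4 - 9))³ = (-9*(-5))³ = 45³ = 91125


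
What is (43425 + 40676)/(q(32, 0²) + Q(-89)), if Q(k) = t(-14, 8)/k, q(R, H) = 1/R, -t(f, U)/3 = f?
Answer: -239519648/1255 ≈ -1.9085e+5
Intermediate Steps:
t(f, U) = -3*f
Q(k) = 42/k (Q(k) = (-3*(-14))/k = 42/k)
(43425 + 40676)/(q(32, 0²) + Q(-89)) = (43425 + 40676)/(1/32 + 42/(-89)) = 84101/(1/32 + 42*(-1/89)) = 84101/(1/32 - 42/89) = 84101/(-1255/2848) = 84101*(-2848/1255) = -239519648/1255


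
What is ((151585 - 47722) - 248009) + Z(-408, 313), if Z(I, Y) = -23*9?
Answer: -144353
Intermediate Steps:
Z(I, Y) = -207
((151585 - 47722) - 248009) + Z(-408, 313) = ((151585 - 47722) - 248009) - 207 = (103863 - 248009) - 207 = -144146 - 207 = -144353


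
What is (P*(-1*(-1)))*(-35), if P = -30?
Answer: 1050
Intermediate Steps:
(P*(-1*(-1)))*(-35) = -(-30)*(-1)*(-35) = -30*1*(-35) = -30*(-35) = 1050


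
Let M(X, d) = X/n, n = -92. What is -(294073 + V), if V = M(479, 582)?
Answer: -27054237/92 ≈ -2.9407e+5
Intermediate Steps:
M(X, d) = -X/92 (M(X, d) = X/(-92) = X*(-1/92) = -X/92)
V = -479/92 (V = -1/92*479 = -479/92 ≈ -5.2065)
-(294073 + V) = -(294073 - 479/92) = -1*27054237/92 = -27054237/92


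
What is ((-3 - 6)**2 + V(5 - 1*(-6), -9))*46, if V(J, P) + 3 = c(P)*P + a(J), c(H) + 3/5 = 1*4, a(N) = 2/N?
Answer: 120382/55 ≈ 2188.8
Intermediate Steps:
c(H) = 17/5 (c(H) = -3/5 + 1*4 = -3/5 + 4 = 17/5)
V(J, P) = -3 + 2/J + 17*P/5 (V(J, P) = -3 + (17*P/5 + 2/J) = -3 + (2/J + 17*P/5) = -3 + 2/J + 17*P/5)
((-3 - 6)**2 + V(5 - 1*(-6), -9))*46 = ((-3 - 6)**2 + (-3 + 2/(5 - 1*(-6)) + (17/5)*(-9)))*46 = ((-9)**2 + (-3 + 2/(5 + 6) - 153/5))*46 = (81 + (-3 + 2/11 - 153/5))*46 = (81 - 1838/55)*46 = (2617/55)*46 = 120382/55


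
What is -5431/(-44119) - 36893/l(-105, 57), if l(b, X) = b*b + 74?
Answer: -1567403598/489676781 ≈ -3.2009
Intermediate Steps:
l(b, X) = 74 + b**2 (l(b, X) = b**2 + 74 = 74 + b**2)
-5431/(-44119) - 36893/l(-105, 57) = -5431/(-44119) - 36893/(74 + (-105)**2) = -5431*(-1/44119) - 36893/(74 + 11025) = 5431/44119 - 36893/11099 = -1567403598/489676781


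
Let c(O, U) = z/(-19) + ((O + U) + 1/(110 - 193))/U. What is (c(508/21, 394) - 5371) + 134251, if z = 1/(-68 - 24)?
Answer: 77356025419901/600212508 ≈ 1.2888e+5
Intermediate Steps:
z = -1/92 (z = 1/(-92) = -1/92 ≈ -0.010870)
c(O, U) = 1/1748 + (-1/83 + O + U)/U (c(O, U) = -1/92/(-19) + ((O + U) + 1/(110 - 193))/U = -1/92*(-1/19) + ((O + U) + 1/(-83))/U = 1/1748 + ((O + U) - 1/83)/U = 1/1748 + (-1/83 + O + U)/U)
(c(508/21, 394) - 5371) + 134251 = ((1/145084)*(-1748 + 145084*(508/21) + 145167*394)/394 - 5371) + 134251 = ((1/145084)*(1/394)*(-1748 + 145084*(508*(1/21)) + 57195798) - 5371) + 134251 = ((1/145084)*(1/394)*(-1748 + 145084*(508/21) + 57195798) - 5371) + 134251 = ((1/145084)*(1/394)*(-1748 + 73702672/21 + 57195798) - 5371) + 134251 = ((1/145084)*(1/394)*(1274777722/21) - 5371) + 134251 = (637388861/600212508 - 5371) + 134251 = -3223103991607/600212508 + 134251 = 77356025419901/600212508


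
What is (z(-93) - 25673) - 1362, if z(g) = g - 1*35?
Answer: -27163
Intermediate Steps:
z(g) = -35 + g (z(g) = g - 35 = -35 + g)
(z(-93) - 25673) - 1362 = ((-35 - 93) - 25673) - 1362 = (-128 - 25673) - 1362 = -25801 - 1362 = -27163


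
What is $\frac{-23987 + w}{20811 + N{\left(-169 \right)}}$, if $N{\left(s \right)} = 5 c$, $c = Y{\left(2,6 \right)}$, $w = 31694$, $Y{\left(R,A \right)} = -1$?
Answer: $\frac{7707}{20806} \approx 0.37042$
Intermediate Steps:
$c = -1$
$N{\left(s \right)} = -5$ ($N{\left(s \right)} = 5 \left(-1\right) = -5$)
$\frac{-23987 + w}{20811 + N{\left(-169 \right)}} = \frac{-23987 + 31694}{20811 - 5} = \frac{7707}{20806}$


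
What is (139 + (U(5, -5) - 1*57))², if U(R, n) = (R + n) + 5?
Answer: 7569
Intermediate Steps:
U(R, n) = 5 + R + n
(139 + (U(5, -5) - 1*57))² = (139 + ((5 + 5 - 5) - 1*57))² = (139 + (5 - 57))² = (139 - 52)² = 87² = 7569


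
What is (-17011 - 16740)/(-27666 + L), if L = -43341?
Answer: 33751/71007 ≈ 0.47532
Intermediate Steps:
(-17011 - 16740)/(-27666 + L) = (-17011 - 16740)/(-27666 - 43341) = -33751/(-71007) = -33751*(-1/71007) = 33751/71007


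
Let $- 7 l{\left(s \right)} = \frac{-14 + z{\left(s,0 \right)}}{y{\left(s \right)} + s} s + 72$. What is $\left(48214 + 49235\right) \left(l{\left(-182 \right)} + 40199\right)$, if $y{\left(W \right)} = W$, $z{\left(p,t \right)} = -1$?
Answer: $\frac{54830361993}{14} \approx 3.9165 \cdot 10^{9}$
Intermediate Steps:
$l{\left(s \right)} = - \frac{129}{14}$ ($l{\left(s \right)} = - \frac{\frac{-14 - 1}{s + s} s + 72}{7} = - \frac{- \frac{15}{2 s} s + 72}{7} = - \frac{- \frac{15}{2} + 72}{7} = \left(- \frac{1}{7}\right) \frac{129}{2} = - \frac{129}{14}$)
$\left(48214 + 49235\right) \left(l{\left(-182 \right)} + 40199\right) = \left(48214 + 49235\right) \left(- \frac{129}{14} + 40199\right) = 97449 \cdot \frac{562657}{14} = \frac{54830361993}{14}$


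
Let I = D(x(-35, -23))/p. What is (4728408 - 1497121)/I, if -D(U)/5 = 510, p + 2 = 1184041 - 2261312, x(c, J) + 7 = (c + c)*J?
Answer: 68254475301/50 ≈ 1.3651e+9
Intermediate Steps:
x(c, J) = -7 + 2*J*c (x(c, J) = -7 + (c + c)*J = -7 + (2*c)*J = -7 + 2*J*c)
p = -1077273 (p = -2 + (1184041 - 2261312) = -2 - 1077271 = -1077273)
D(U) = -2550 (D(U) = -5*510 = -2550)
I = 50/21123 (I = -2550/(-1077273) = -2550*(-1/1077273) = 50/21123 ≈ 0.0023671)
(4728408 - 1497121)/I = (4728408 - 1497121)/(50/21123) = 3231287*(21123/50) = 68254475301/50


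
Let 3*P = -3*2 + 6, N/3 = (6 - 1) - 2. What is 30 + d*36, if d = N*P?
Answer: 30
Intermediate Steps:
N = 9 (N = 3*((6 - 1) - 2) = 3*(5 - 2) = 3*3 = 9)
P = 0 (P = (-3*2 + 6)/3 = (-6 + 6)/3 = (⅓)*0 = 0)
d = 0 (d = 9*0 = 0)
30 + d*36 = 30 + 0*36 = 30 + 0 = 30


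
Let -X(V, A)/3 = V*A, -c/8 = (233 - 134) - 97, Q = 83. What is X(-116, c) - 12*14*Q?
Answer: -19512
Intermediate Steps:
c = -16 (c = -8*((233 - 134) - 97) = -8*(99 - 97) = -8*2 = -16)
X(V, A) = -3*A*V (X(V, A) = -3*V*A = -3*A*V)
X(-116, c) - 12*14*Q = -3*(-16)*(-116) - 12*14*83 = -5568 - 12*1162 = -5568 - 1*13944 = -5568 - 13944 = -19512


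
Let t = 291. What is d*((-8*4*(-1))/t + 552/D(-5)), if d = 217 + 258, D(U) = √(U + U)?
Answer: 15200/291 - 26220*I*√10 ≈ 52.234 - 82915.0*I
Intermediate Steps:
D(U) = √2*√U (D(U) = √(2*U) = √2*√U)
d = 475
d*((-8*4*(-1))/t + 552/D(-5)) = 475*((-8*4*(-1))/291 + 552/((√2*√(-5)))) = 475*(-32*(-1)*(1/291) + 552/((√2*(I*√5)))) = 475*(32*(1/291) + 552/((I*√10))) = 475*(32/291 + 552*(-I*√10/10)) = 475*(32/291 - 276*I*√10/5) = 15200/291 - 26220*I*√10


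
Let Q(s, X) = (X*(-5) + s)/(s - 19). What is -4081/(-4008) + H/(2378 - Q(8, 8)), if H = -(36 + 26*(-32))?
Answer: 70857127/52356504 ≈ 1.3534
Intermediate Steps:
H = 796 (H = -(36 - 832) = -1*(-796) = 796)
Q(s, X) = (s - 5*X)/(-19 + s) (Q(s, X) = (-5*X + s)/(-19 + s) = (s - 5*X)/(-19 + s))
-4081/(-4008) + H/(2378 - Q(8, 8)) = -4081/(-4008) + 796/(2378 - (8 - 5*8)/(-19 + 8)) = -4081*(-1/4008) + 796/(2378 - (8 - 40)/(-11)) = 4081/4008 + 796/(2378 - (-1)*(-32)/11) = 4081/4008 + 796/(2378 - 1*32/11) = 4081/4008 + 796/(2378 - 32/11) = 4081/4008 + 796/(26126/11) = 4081/4008 + 796*(11/26126) = 4081/4008 + 4378/13063 = 70857127/52356504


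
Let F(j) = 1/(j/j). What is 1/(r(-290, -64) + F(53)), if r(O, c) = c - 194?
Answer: -1/257 ≈ -0.0038911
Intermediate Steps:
r(O, c) = -194 + c
F(j) = 1 (F(j) = 1/1 = 1)
1/(r(-290, -64) + F(53)) = 1/((-194 - 64) + 1) = 1/(-258 + 1) = 1/(-257) = -1/257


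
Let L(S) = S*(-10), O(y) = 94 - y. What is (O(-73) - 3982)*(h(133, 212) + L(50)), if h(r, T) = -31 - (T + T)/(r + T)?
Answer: 140101297/69 ≈ 2.0305e+6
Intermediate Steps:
L(S) = -10*S
h(r, T) = -31 - 2*T/(T + r)
(O(-73) - 3982)*(h(133, 212) + L(50)) = ((94 - 1*(-73)) - 3982)*((-33*212 - 31*133)/(212 + 133) - 10*50) = ((94 + 73) - 3982)*((-6996 - 4123)/345 - 500) = (167 - 3982)*((1/345)*(-11119) - 500) = -3815*(-11119/345 - 500) = -3815*(-183619/345) = 140101297/69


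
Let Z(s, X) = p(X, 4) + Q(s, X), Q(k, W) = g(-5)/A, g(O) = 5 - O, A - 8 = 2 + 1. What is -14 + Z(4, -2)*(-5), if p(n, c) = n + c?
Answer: -314/11 ≈ -28.545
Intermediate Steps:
A = 11 (A = 8 + (2 + 1) = 8 + 3 = 11)
Q(k, W) = 10/11 (Q(k, W) = (5 - 1*(-5))/11 = (5 + 5)*(1/11) = 10*(1/11) = 10/11)
p(n, c) = c + n
Z(s, X) = 54/11 + X (Z(s, X) = (4 + X) + 10/11 = 54/11 + X)
-14 + Z(4, -2)*(-5) = -14 + (54/11 - 2)*(-5) = -14 + (32/11)*(-5) = -14 - 160/11 = -314/11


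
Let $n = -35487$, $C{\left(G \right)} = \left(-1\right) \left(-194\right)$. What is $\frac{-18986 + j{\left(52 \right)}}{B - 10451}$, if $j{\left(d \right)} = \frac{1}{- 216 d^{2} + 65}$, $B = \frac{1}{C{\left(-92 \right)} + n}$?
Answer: $\frac{43480211377155}{23934040360984} \approx 1.8167$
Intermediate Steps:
$C{\left(G \right)} = 194$
$B = - \frac{1}{35293}$ ($B = \frac{1}{194 - 35487} = \frac{1}{-35293} = - \frac{1}{35293} \approx -2.8334 \cdot 10^{-5}$)
$j{\left(d \right)} = \frac{1}{65 - 216 d^{2}}$
$\frac{-18986 + j{\left(52 \right)}}{B - 10451} = \frac{-18986 - \frac{1}{-65 + 216 \cdot 52^{2}}}{- \frac{1}{35293} - 10451} = \frac{-18986 - \frac{1}{-65 + 216 \cdot 2704}}{- \frac{368847144}{35293}} = \left(-18986 - \frac{1}{-65 + 584064}\right) \left(- \frac{35293}{368847144}\right) = \left(-18986 - \frac{1}{583999}\right) \left(- \frac{35293}{368847144}\right) = \left(- \frac{11087805015}{583999}\right) \left(- \frac{35293}{368847144}\right) = \frac{43480211377155}{23934040360984}$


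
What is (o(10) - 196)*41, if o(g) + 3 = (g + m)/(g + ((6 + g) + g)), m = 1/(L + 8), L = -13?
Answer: -1466611/180 ≈ -8147.8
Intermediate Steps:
m = -⅕ (m = 1/(-13 + 8) = 1/(-5) = -⅕ ≈ -0.20000)
o(g) = -3 + (-⅕ + g)/(6 + 3*g) (o(g) = -3 + (g - ⅕)/(g + ((6 + g) + g)) = -3 + (-⅕ + g)/(g + (6 + 2*g)) = -3 + (-⅕ + g)/(6 + 3*g))
(o(10) - 196)*41 = ((-91 - 40*10)/(15*(2 + 10)) - 196)*41 = ((1/15)*(-91 - 400)/12 - 196)*41 = ((1/15)*(1/12)*(-491) - 196)*41 = (-491/180 - 196)*41 = -35771/180*41 = -1466611/180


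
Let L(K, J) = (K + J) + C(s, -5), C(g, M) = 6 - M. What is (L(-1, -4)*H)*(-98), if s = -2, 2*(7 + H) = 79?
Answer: -19110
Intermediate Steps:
H = 65/2 (H = -7 + (½)*79 = -7 + 79/2 = 65/2 ≈ 32.500)
L(K, J) = 11 + J + K (L(K, J) = (K + J) + (6 - 1*(-5)) = (J + K) + (6 + 5) = (J + K) + 11 = 11 + J + K)
(L(-1, -4)*H)*(-98) = ((11 - 4 - 1)*(65/2))*(-98) = (6*(65/2))*(-98) = 195*(-98) = -19110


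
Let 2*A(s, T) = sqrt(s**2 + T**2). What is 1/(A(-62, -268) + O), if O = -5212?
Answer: -5212/27146027 - sqrt(18917)/27146027 ≈ -0.00019707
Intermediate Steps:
A(s, T) = sqrt(T**2 + s**2)/2 (A(s, T) = sqrt(s**2 + T**2)/2 = sqrt(T**2 + s**2)/2)
1/(A(-62, -268) + O) = 1/(sqrt((-268)**2 + (-62)**2)/2 - 5212) = 1/(sqrt(71824 + 3844)/2 - 5212) = 1/(sqrt(75668)/2 - 5212) = 1/((2*sqrt(18917))/2 - 5212) = 1/(sqrt(18917) - 5212) = 1/(-5212 + sqrt(18917))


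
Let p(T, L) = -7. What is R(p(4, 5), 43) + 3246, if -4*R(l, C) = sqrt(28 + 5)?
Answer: 3246 - sqrt(33)/4 ≈ 3244.6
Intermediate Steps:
R(l, C) = -sqrt(33)/4 (R(l, C) = -sqrt(28 + 5)/4 = -sqrt(33)/4)
R(p(4, 5), 43) + 3246 = -sqrt(33)/4 + 3246 = 3246 - sqrt(33)/4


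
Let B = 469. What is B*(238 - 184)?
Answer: 25326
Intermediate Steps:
B*(238 - 184) = 469*(238 - 184) = 469*54 = 25326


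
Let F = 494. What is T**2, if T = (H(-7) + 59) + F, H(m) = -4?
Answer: 301401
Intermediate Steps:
T = 549 (T = (-4 + 59) + 494 = 55 + 494 = 549)
T**2 = 549**2 = 301401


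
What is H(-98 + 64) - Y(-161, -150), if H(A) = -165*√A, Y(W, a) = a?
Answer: 150 - 165*I*√34 ≈ 150.0 - 962.11*I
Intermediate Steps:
H(-98 + 64) - Y(-161, -150) = -165*√(-98 + 64) - 1*(-150) = -165*I*√34 + 150 = 150 - 165*I*√34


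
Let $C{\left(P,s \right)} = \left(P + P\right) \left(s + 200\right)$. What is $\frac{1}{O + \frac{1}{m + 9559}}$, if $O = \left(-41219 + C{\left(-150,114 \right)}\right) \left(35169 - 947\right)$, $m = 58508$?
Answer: $- \frac{68067}{315443511928205} \approx -2.1578 \cdot 10^{-10}$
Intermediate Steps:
$C{\left(P,s \right)} = 2 P \left(200 + s\right)$
$O = -4634309018$ ($O = \left(-41219 + 2 \left(-150\right) \left(200 + 114\right)\right) \left(35169 - 947\right) = \left(-41219 + 2 \left(-150\right) 314\right) 34222 = \left(-41219 - 94200\right) 34222 = \left(-135419\right) 34222 = -4634309018$)
$\frac{1}{O + \frac{1}{m + 9559}} = \frac{1}{-4634309018 + \frac{1}{58508 + 9559}} = \frac{1}{-4634309018 + \frac{1}{68067}} = \frac{1}{- \frac{315443511928205}{68067}} = - \frac{68067}{315443511928205}$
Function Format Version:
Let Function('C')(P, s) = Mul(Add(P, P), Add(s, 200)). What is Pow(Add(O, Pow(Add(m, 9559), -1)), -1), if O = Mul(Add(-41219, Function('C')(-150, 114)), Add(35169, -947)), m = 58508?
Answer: Rational(-68067, 315443511928205) ≈ -2.1578e-10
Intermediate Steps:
Function('C')(P, s) = Mul(2, P, Add(200, s)) (Function('C')(P, s) = Mul(Mul(2, P), Add(200, s)) = Mul(2, P, Add(200, s)))
O = -4634309018 (O = Mul(Add(-41219, Mul(2, -150, Add(200, 114))), Add(35169, -947)) = Mul(Add(-41219, Mul(2, -150, 314)), 34222) = Mul(Add(-41219, -94200), 34222) = Mul(-135419, 34222) = -4634309018)
Pow(Add(O, Pow(Add(m, 9559), -1)), -1) = Pow(Add(-4634309018, Pow(Add(58508, 9559), -1)), -1) = Pow(Add(-4634309018, Pow(68067, -1)), -1) = Pow(Add(-4634309018, Rational(1, 68067)), -1) = Pow(Rational(-315443511928205, 68067), -1) = Rational(-68067, 315443511928205)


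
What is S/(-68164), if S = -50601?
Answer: 50601/68164 ≈ 0.74234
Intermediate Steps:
S/(-68164) = -50601/(-68164) = -50601*(-1/68164) = 50601/68164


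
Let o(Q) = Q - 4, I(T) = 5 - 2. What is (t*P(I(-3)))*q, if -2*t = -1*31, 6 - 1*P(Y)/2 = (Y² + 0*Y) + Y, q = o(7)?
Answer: -558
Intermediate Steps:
I(T) = 3
o(Q) = -4 + Q
q = 3 (q = -4 + 7 = 3)
P(Y) = 12 - 2*Y - 2*Y² (P(Y) = 12 - 2*((Y² + 0*Y) + Y) = 12 - 2*((Y² + 0) + Y) = 12 - 2*(Y² + Y) = 12 - 2*(Y + Y²) = 12 + (-2*Y - 2*Y²) = 12 - 2*Y - 2*Y²)
t = 31/2 (t = -(-1)*31/2 = -½*(-31) = 31/2 ≈ 15.500)
(t*P(I(-3)))*q = (31*(12 - 2*3 - 2*3²)/2)*3 = (31*(12 - 6 - 2*9)/2)*3 = (31*(12 - 6 - 18)/2)*3 = ((31/2)*(-12))*3 = -186*3 = -558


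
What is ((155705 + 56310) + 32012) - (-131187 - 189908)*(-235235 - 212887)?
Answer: -143889489563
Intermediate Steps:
((155705 + 56310) + 32012) - (-131187 - 189908)*(-235235 - 212887) = (212015 + 32012) - (-321095)*(-448122) = 244027 - 1*143889733590 = 244027 - 143889733590 = -143889489563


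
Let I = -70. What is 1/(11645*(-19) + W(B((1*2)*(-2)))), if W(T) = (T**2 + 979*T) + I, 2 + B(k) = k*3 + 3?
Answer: -1/231973 ≈ -4.3108e-6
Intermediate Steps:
B(k) = 1 + 3*k (B(k) = -2 + (k*3 + 3) = -2 + (3*k + 3) = -2 + (3 + 3*k) = 1 + 3*k)
W(T) = -70 + T**2 + 979*T (W(T) = (T**2 + 979*T) - 70 = -70 + T**2 + 979*T)
1/(11645*(-19) + W(B((1*2)*(-2)))) = 1/(11645*(-19) + (-70 + (1 + 3*((1*2)*(-2)))**2 + 979*(1 + 3*((1*2)*(-2))))) = 1/(-221255 + (-70 + (1 + 3*(2*(-2)))**2 + 979*(1 + 3*(2*(-2))))) = 1/(-221255 + (-70 + (1 + 3*(-4))**2 + 979*(1 + 3*(-4)))) = 1/(-221255 + (-70 + (1 - 12)**2 + 979*(1 - 12))) = 1/(-221255 + (-70 + (-11)**2 + 979*(-11))) = 1/(-221255 + (-70 + 121 - 10769)) = 1/(-221255 - 10718) = 1/(-231973) = -1/231973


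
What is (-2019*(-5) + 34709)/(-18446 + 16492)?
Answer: -22402/977 ≈ -22.929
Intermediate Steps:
(-2019*(-5) + 34709)/(-18446 + 16492) = (10095 + 34709)/(-1954) = 44804*(-1/1954) = -22402/977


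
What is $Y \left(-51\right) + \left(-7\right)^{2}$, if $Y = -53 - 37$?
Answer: $4639$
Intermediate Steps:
$Y = -90$
$Y \left(-51\right) + \left(-7\right)^{2} = \left(-90\right) \left(-51\right) + \left(-7\right)^{2} = 4590 + 49 = 4639$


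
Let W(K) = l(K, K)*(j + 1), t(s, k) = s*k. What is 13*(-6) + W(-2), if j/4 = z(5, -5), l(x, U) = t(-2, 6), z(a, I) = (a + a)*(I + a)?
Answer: -90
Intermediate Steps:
t(s, k) = k*s
z(a, I) = 2*a*(I + a) (z(a, I) = (2*a)*(I + a) = 2*a*(I + a))
l(x, U) = -12 (l(x, U) = 6*(-2) = -12)
j = 0 (j = 4*(2*5*(-5 + 5)) = 4*(2*5*0) = 4*0 = 0)
W(K) = -12 (W(K) = -12*(0 + 1) = -12*1 = -12)
13*(-6) + W(-2) = 13*(-6) - 12 = -78 - 12 = -90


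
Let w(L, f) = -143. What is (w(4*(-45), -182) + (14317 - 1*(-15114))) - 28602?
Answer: 686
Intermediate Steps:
(w(4*(-45), -182) + (14317 - 1*(-15114))) - 28602 = (-143 + (14317 - 1*(-15114))) - 28602 = (-143 + (14317 + 15114)) - 28602 = (-143 + 29431) - 28602 = 29288 - 28602 = 686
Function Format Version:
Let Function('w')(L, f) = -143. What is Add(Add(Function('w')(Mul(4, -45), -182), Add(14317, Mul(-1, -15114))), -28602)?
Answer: 686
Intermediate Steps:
Add(Add(Function('w')(Mul(4, -45), -182), Add(14317, Mul(-1, -15114))), -28602) = Add(Add(-143, Add(14317, Mul(-1, -15114))), -28602) = Add(Add(-143, Add(14317, 15114)), -28602) = Add(Add(-143, 29431), -28602) = Add(29288, -28602) = 686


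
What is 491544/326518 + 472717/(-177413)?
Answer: -33572156867/28964268967 ≈ -1.1591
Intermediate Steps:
491544/326518 + 472717/(-177413) = 491544*(1/326518) + 472717*(-1/177413) = 245772/163259 - 472717/177413 = -33572156867/28964268967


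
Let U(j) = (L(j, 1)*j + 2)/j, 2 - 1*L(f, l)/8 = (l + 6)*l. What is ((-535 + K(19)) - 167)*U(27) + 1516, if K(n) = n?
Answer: 777206/27 ≈ 28785.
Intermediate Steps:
L(f, l) = 16 - 8*l*(6 + l) (L(f, l) = 16 - 8*(l + 6)*l = 16 - 8*(6 + l)*l = 16 - 8*l*(6 + l))
U(j) = (2 - 40*j)/j (U(j) = ((16 - 48*1 - 8*1²)*j + 2)/j = ((16 - 48 - 8*1)*j + 2)/j = ((16 - 48 - 8)*j + 2)/j = (-40*j + 2)/j = (2 - 40*j)/j)
((-535 + K(19)) - 167)*U(27) + 1516 = ((-535 + 19) - 167)*(-40 + 2/27) + 1516 = (-516 - 167)*(-40 + 2*(1/27)) + 1516 = -683*(-40 + 2/27) + 1516 = -683*(-1078/27) + 1516 = 736274/27 + 1516 = 777206/27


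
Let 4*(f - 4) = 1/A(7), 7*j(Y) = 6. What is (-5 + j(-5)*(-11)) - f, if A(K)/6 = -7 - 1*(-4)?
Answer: -9281/504 ≈ -18.415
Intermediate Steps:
j(Y) = 6/7 (j(Y) = (⅐)*6 = 6/7)
A(K) = -18 (A(K) = 6*(-7 - 1*(-4)) = 6*(-7 + 4) = 6*(-3) = -18)
f = 287/72 (f = 4 + (¼)/(-18) = 4 + (¼)*(-1/18) = 4 - 1/72 = 287/72 ≈ 3.9861)
(-5 + j(-5)*(-11)) - f = (-5 + (6/7)*(-11)) - 1*287/72 = (-5 - 66/7) - 287/72 = -101/7 - 287/72 = -9281/504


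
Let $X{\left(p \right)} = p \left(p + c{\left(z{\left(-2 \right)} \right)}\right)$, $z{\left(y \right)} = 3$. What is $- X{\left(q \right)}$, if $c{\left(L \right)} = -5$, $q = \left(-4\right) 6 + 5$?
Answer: $-456$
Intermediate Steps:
$q = -19$ ($q = -24 + 5 = -19$)
$X{\left(p \right)} = p \left(-5 + p\right)$ ($X{\left(p \right)} = p \left(p - 5\right) = p \left(-5 + p\right)$)
$- X{\left(q \right)} = - \left(-19\right) \left(-5 - 19\right) = - \left(-19\right) \left(-24\right) = \left(-1\right) 456 = -456$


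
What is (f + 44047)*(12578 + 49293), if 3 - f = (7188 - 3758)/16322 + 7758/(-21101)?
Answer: 469332918771654383/172205261 ≈ 2.7254e+9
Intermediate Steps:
f = 543740606/172205261 (f = 3 - ((7188 - 3758)/16322 + 7758/(-21101)) = 3 - (3430*(1/16322) + 7758*(-1/21101)) = 3 - (1715/8161 - 7758/21101) = 3 - 1*(-27124823/172205261) = 3 + 27124823/172205261 = 543740606/172205261 ≈ 3.1575)
(f + 44047)*(12578 + 49293) = (543740606/172205261 + 44047)*(12578 + 49293) = (7585668871873/172205261)*61871 = 469332918771654383/172205261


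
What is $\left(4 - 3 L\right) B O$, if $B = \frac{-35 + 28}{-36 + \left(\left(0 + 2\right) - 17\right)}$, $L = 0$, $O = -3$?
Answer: $- \frac{28}{17} \approx -1.6471$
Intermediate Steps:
$B = \frac{7}{51}$ ($B = - \frac{7}{-36 + \left(2 - 17\right)} = - \frac{7}{-36 - 15} = - \frac{7}{-51} = \left(-7\right) \left(- \frac{1}{51}\right) = \frac{7}{51} \approx 0.13725$)
$\left(4 - 3 L\right) B O = \left(4 - 0\right) \frac{7}{51} \left(-3\right) = \left(4 + 0\right) \left(- \frac{7}{17}\right) = 4 \left(- \frac{7}{17}\right) = - \frac{28}{17}$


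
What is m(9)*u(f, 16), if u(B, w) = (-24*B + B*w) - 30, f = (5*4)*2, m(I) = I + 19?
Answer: -9800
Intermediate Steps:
m(I) = 19 + I
f = 40 (f = 20*2 = 40)
u(B, w) = -30 - 24*B + B*w
m(9)*u(f, 16) = (19 + 9)*(-30 - 24*40 + 40*16) = 28*(-30 - 960 + 640) = 28*(-350) = -9800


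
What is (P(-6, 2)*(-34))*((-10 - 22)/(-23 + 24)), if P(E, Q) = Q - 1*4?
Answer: -2176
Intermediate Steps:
P(E, Q) = -4 + Q (P(E, Q) = Q - 4 = -4 + Q)
(P(-6, 2)*(-34))*((-10 - 22)/(-23 + 24)) = ((-4 + 2)*(-34))*((-10 - 22)/(-23 + 24)) = (-2*(-34))*(-32/1) = 68*(-32*1) = 68*(-32) = -2176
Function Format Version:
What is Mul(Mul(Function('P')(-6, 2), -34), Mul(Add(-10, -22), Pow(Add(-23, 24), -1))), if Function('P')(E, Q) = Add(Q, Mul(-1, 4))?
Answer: -2176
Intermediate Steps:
Function('P')(E, Q) = Add(-4, Q) (Function('P')(E, Q) = Add(Q, -4) = Add(-4, Q))
Mul(Mul(Function('P')(-6, 2), -34), Mul(Add(-10, -22), Pow(Add(-23, 24), -1))) = Mul(Mul(Add(-4, 2), -34), Mul(Add(-10, -22), Pow(Add(-23, 24), -1))) = Mul(Mul(-2, -34), Mul(-32, Pow(1, -1))) = Mul(68, Mul(-32, 1)) = Mul(68, -32) = -2176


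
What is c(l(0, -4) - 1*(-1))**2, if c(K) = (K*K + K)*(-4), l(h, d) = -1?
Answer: 0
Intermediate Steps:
c(K) = -4*K - 4*K**2 (c(K) = (K**2 + K)*(-4) = (K + K**2)*(-4) = -4*K - 4*K**2)
c(l(0, -4) - 1*(-1))**2 = (-4*(-1 - 1*(-1))*(1 + (-1 - 1*(-1))))**2 = (-4*(-1 + 1)*(1 + (-1 + 1)))**2 = (-4*0*(1 + 0))**2 = (-4*0*1)**2 = 0**2 = 0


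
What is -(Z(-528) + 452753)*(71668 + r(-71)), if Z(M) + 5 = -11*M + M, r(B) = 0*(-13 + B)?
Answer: -32825950704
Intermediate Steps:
r(B) = 0
Z(M) = -5 - 10*M (Z(M) = -5 + (-11*M + M) = -5 - 10*M)
-(Z(-528) + 452753)*(71668 + r(-71)) = -((-5 - 10*(-528)) + 452753)*(71668 + 0) = -((-5 + 5280) + 452753)*71668 = -(5275 + 452753)*71668 = -458028*71668 = -1*32825950704 = -32825950704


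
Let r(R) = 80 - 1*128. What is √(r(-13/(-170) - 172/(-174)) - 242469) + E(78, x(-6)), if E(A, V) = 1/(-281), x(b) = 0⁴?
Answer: -1/281 + I*√242517 ≈ -0.0035587 + 492.46*I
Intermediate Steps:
x(b) = 0
r(R) = -48 (r(R) = 80 - 128 = -48)
E(A, V) = -1/281
√(r(-13/(-170) - 172/(-174)) - 242469) + E(78, x(-6)) = √(-48 - 242469) - 1/281 = √(-242517) - 1/281 = I*√242517 - 1/281 = -1/281 + I*√242517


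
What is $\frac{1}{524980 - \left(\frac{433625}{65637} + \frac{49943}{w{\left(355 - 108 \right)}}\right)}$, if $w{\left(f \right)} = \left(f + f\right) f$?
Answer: $\frac{616068882}{323419519505903} \approx 1.9049 \cdot 10^{-6}$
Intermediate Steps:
$w{\left(f \right)} = 2 f^{2}$ ($w{\left(f \right)} = 2 f f = 2 f^{2}$)
$\frac{1}{524980 - \left(\frac{433625}{65637} + \frac{49943}{w{\left(355 - 108 \right)}}\right)} = \frac{1}{524980 - \left(\frac{433625}{65637} + 49943 \frac{1}{2 \left(355 - 108\right)^{2}}\right)} = \frac{1}{524980 - \left(\frac{433625}{65637} + \frac{49943}{2 \left(355 - 108\right)^{2}}\right)} = \frac{1}{524980 - \left(\frac{433625}{65637} + \frac{49943}{2 \cdot 247^{2}}\right)} = \frac{1}{524980 - \left(\frac{433625}{65637} + \frac{49943}{2 \cdot 61009}\right)} = \frac{1}{524980 - \left(\frac{433625}{65637} + \frac{49943}{122018}\right)} = \frac{1}{524980 - \frac{4322166457}{616068882}} = \frac{1}{\frac{323419519505903}{616068882}} = \frac{616068882}{323419519505903}$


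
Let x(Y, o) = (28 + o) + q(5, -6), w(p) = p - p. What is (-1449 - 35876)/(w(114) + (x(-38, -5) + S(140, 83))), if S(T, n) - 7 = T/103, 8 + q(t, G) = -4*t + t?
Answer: -3844475/861 ≈ -4465.1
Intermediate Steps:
q(t, G) = -8 - 3*t (q(t, G) = -8 + (-4*t + t) = -8 - 3*t)
w(p) = 0
S(T, n) = 7 + T/103
x(Y, o) = 5 + o (x(Y, o) = (28 + o) + (-8 - 3*5) = (28 + o) + (-8 - 15) = (28 + o) - 23 = 5 + o)
(-1449 - 35876)/(w(114) + (x(-38, -5) + S(140, 83))) = (-1449 - 35876)/(0 + ((5 - 5) + (7 + (1/103)*140))) = -37325/(0 + (0 + (7 + 140/103))) = -37325/(0 + (0 + 861/103)) = -37325/(0 + 861/103) = -37325/861/103 = -37325*103/861 = -3844475/861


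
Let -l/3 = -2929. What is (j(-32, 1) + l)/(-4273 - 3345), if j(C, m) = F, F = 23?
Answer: -4405/3809 ≈ -1.1565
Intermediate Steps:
j(C, m) = 23
l = 8787 (l = -3*(-2929) = 8787)
(j(-32, 1) + l)/(-4273 - 3345) = (23 + 8787)/(-4273 - 3345) = 8810/(-7618) = 8810*(-1/7618) = -4405/3809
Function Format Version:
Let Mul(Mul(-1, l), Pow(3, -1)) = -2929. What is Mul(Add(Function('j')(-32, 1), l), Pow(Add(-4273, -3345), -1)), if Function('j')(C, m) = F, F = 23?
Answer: Rational(-4405, 3809) ≈ -1.1565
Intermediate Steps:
Function('j')(C, m) = 23
l = 8787 (l = Mul(-3, -2929) = 8787)
Mul(Add(Function('j')(-32, 1), l), Pow(Add(-4273, -3345), -1)) = Mul(Add(23, 8787), Pow(Add(-4273, -3345), -1)) = Mul(8810, Pow(-7618, -1)) = Mul(8810, Rational(-1, 7618)) = Rational(-4405, 3809)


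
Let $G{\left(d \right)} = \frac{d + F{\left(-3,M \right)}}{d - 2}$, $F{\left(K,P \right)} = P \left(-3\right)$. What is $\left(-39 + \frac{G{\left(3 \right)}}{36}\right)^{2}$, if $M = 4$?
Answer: $\frac{24649}{16} \approx 1540.6$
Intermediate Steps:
$F{\left(K,P \right)} = - 3 P$
$G{\left(d \right)} = \frac{-12 + d}{-2 + d}$ ($G{\left(d \right)} = \frac{d - 12}{d - 2} = \frac{d - 12}{-2 + d} = \frac{-12 + d}{-2 + d}$)
$\left(-39 + \frac{G{\left(3 \right)}}{36}\right)^{2} = \left(-39 + \frac{\frac{1}{-2 + 3} \left(-12 + 3\right)}{36}\right)^{2} = \left(-39 + 1^{-1} \left(-9\right) \frac{1}{36}\right)^{2} = \left(-39 + 1 \left(-9\right) \frac{1}{36}\right)^{2} = \left(-39 - \frac{1}{4}\right)^{2} = \left(- \frac{157}{4}\right)^{2} = \frac{24649}{16}$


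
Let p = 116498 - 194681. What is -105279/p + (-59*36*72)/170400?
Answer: 20774902/46258275 ≈ 0.44911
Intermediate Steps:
p = -78183
-105279/p + (-59*36*72)/170400 = -105279/(-78183) + (-59*36*72)/170400 = -105279*(-1/78183) - 2124*72*(1/170400) = 35093/26061 - 152928*1/170400 = 35093/26061 - 1593/1775 = 20774902/46258275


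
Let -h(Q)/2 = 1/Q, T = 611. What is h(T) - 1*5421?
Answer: -3312233/611 ≈ -5421.0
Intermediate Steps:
h(Q) = -2/Q
h(T) - 1*5421 = -2/611 - 1*5421 = -2*1/611 - 5421 = -2/611 - 5421 = -3312233/611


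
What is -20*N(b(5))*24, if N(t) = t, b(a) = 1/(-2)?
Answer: 240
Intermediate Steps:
b(a) = -½
-20*N(b(5))*24 = -20*(-½)*24 = 10*24 = 240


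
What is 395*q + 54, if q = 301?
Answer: 118949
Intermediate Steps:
395*q + 54 = 395*301 + 54 = 118895 + 54 = 118949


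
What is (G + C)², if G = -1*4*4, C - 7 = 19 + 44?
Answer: 2916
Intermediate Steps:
C = 70 (C = 7 + (19 + 44) = 7 + 63 = 70)
G = -16 (G = -4*4 = -16)
(G + C)² = (-16 + 70)² = 54² = 2916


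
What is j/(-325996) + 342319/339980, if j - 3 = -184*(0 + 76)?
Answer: 21324759/20313805 ≈ 1.0498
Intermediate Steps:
j = -13981 (j = 3 - 184*(0 + 76) = 3 - 184*76 = 3 - 13984 = -13981)
j/(-325996) + 342319/339980 = -13981/(-325996) + 342319/339980 = -13981*(-1/325996) + 342319*(1/339980) = 41/956 + 342319/339980 = 21324759/20313805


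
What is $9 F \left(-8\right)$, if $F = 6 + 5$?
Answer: $-792$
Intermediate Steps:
$F = 11$
$9 F \left(-8\right) = 9 \cdot 11 \left(-8\right) = 99 \left(-8\right) = -792$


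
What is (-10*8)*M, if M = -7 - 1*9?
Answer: 1280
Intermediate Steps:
M = -16 (M = -7 - 9 = -16)
(-10*8)*M = -10*8*(-16) = -80*(-16) = 1280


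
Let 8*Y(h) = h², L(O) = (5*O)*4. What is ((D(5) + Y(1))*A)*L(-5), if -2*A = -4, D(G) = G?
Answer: -1025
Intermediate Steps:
L(O) = 20*O
Y(h) = h²/8
A = 2 (A = -½*(-4) = 2)
((D(5) + Y(1))*A)*L(-5) = ((5 + (⅛)*1²)*2)*(20*(-5)) = ((5 + (⅛)*1)*2)*(-100) = ((5 + ⅛)*2)*(-100) = ((41/8)*2)*(-100) = (41/4)*(-100) = -1025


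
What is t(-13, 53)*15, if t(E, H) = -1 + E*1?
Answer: -210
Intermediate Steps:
t(E, H) = -1 + E
t(-13, 53)*15 = (-1 - 13)*15 = -14*15 = -210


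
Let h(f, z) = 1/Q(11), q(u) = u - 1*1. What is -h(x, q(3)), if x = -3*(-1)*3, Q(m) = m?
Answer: -1/11 ≈ -0.090909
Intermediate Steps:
x = 9 (x = 3*3 = 9)
q(u) = -1 + u (q(u) = u - 1 = -1 + u)
h(f, z) = 1/11
-h(x, q(3)) = -1*1/11 = -1/11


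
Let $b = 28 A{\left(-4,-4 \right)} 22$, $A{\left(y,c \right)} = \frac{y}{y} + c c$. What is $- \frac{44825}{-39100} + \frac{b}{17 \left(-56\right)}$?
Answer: $- \frac{15411}{1564} \approx -9.8536$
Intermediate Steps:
$A{\left(y,c \right)} = 1 + c^{2}$
$b = 10472$ ($b = 28 \left(1 + \left(-4\right)^{2}\right) 22 = 28 \left(1 + 16\right) 22 = 28 \cdot 17 \cdot 22 = 476 \cdot 22 = 10472$)
$- \frac{44825}{-39100} + \frac{b}{17 \left(-56\right)} = - \frac{44825}{-39100} + \frac{10472}{17 \left(-56\right)} = \left(-44825\right) \left(- \frac{1}{39100}\right) + \frac{10472}{-952} = \frac{1793}{1564} + 10472 \left(- \frac{1}{952}\right) = \frac{1793}{1564} - 11 = - \frac{15411}{1564}$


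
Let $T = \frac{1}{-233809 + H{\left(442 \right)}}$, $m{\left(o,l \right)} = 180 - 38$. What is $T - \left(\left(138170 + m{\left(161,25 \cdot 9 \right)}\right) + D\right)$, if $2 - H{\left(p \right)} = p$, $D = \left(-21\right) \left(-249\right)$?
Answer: $- \frac{33624335710}{234249} \approx -1.4354 \cdot 10^{5}$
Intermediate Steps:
$D = 5229$
$H{\left(p \right)} = 2 - p$
$m{\left(o,l \right)} = 142$ ($m{\left(o,l \right)} = 180 - 38 = 142$)
$T = - \frac{1}{234249}$ ($T = \frac{1}{-233809 + \left(2 - 442\right)} = \frac{1}{-233809 - 440} = \frac{1}{-234249} = - \frac{1}{234249} \approx -4.269 \cdot 10^{-6}$)
$T - \left(\left(138170 + m{\left(161,25 \cdot 9 \right)}\right) + D\right) = - \frac{1}{234249} - \left(\left(138170 + 142\right) + 5229\right) = - \frac{1}{234249} - \left(138312 + 5229\right) = - \frac{1}{234249} - 143541 = - \frac{33624335710}{234249}$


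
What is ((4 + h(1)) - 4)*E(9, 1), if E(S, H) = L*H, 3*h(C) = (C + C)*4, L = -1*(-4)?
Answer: 32/3 ≈ 10.667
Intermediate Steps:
L = 4
h(C) = 8*C/3 (h(C) = ((C + C)*4)/3 = ((2*C)*4)/3 = (8*C)/3 = 8*C/3)
E(S, H) = 4*H
((4 + h(1)) - 4)*E(9, 1) = ((4 + (8/3)*1) - 4)*(4*1) = ((4 + 8/3) - 4)*4 = (20/3 - 4)*4 = (8/3)*4 = 32/3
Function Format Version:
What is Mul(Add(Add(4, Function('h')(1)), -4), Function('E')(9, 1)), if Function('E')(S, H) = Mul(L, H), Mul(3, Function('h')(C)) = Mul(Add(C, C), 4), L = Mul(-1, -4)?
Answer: Rational(32, 3) ≈ 10.667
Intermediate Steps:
L = 4
Function('h')(C) = Mul(Rational(8, 3), C) (Function('h')(C) = Mul(Rational(1, 3), Mul(Add(C, C), 4)) = Mul(Rational(1, 3), Mul(Mul(2, C), 4)) = Mul(Rational(1, 3), Mul(8, C)) = Mul(Rational(8, 3), C))
Function('E')(S, H) = Mul(4, H)
Mul(Add(Add(4, Function('h')(1)), -4), Function('E')(9, 1)) = Mul(Add(Add(4, Mul(Rational(8, 3), 1)), -4), Mul(4, 1)) = Mul(Add(Add(4, Rational(8, 3)), -4), 4) = Mul(Add(Rational(20, 3), -4), 4) = Mul(Rational(8, 3), 4) = Rational(32, 3)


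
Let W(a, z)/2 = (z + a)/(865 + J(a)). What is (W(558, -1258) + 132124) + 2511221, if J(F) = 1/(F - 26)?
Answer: 1216416400645/460181 ≈ 2.6433e+6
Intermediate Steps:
J(F) = 1/(-26 + F)
W(a, z) = 2*(a + z)/(865 + 1/(-26 + a)) (W(a, z) = 2*((z + a)/(865 + 1/(-26 + a))) = 2*((a + z)/(865 + 1/(-26 + a))) = 2*(a + z)/(865 + 1/(-26 + a)))
(W(558, -1258) + 132124) + 2511221 = (2*(-26 + 558)*(558 - 1258)/(-22489 + 865*558) + 132124) + 2511221 = (2*532*(-700)/(-22489 + 482670) + 132124) + 2511221 = (2*532*(-700)/460181 + 132124) + 2511221 = (2*(1/460181)*532*(-700) + 132124) + 2511221 = (-744800/460181 + 132124) + 2511221 = 60800209644/460181 + 2511221 = 1216416400645/460181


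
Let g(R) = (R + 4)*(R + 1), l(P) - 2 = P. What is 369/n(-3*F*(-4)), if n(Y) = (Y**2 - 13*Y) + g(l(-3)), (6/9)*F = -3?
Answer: 41/402 ≈ 0.10199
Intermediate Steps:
F = -9/2 (F = (3/2)*(-3) = -9/2 ≈ -4.5000)
l(P) = 2 + P
g(R) = (1 + R)*(4 + R) (g(R) = (4 + R)*(1 + R) = (1 + R)*(4 + R))
n(Y) = Y**2 - 13*Y (n(Y) = (Y**2 - 13*Y) + (4 + (2 - 3)**2 + 5*(2 - 3)) = (Y**2 - 13*Y) + (4 + (-1)**2 + 5*(-1)) = (Y**2 - 13*Y) + (4 + 1 - 5) = (Y**2 - 13*Y) + 0 = Y**2 - 13*Y)
369/n(-3*F*(-4)) = 369/(((-3*(-9/2)*(-4))*(-13 - 3*(-9/2)*(-4)))) = 369/((((27/2)*(-4))*(-13 + (27/2)*(-4)))) = 369/((-54*(-13 - 54))) = 369/((-54*(-67))) = 369/3618 = 369*(1/3618) = 41/402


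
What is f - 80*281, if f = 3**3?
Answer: -22453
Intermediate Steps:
f = 27
f - 80*281 = 27 - 80*281 = 27 - 22480 = -22453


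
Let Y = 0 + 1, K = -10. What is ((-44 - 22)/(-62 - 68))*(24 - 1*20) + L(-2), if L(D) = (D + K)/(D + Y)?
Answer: 912/65 ≈ 14.031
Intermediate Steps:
Y = 1
L(D) = (-10 + D)/(1 + D) (L(D) = (D - 10)/(D + 1) = (-10 + D)/(1 + D))
((-44 - 22)/(-62 - 68))*(24 - 1*20) + L(-2) = ((-44 - 22)/(-62 - 68))*(24 - 1*20) + (-10 - 2)/(1 - 2) = (-66/(-130))*(24 - 20) - 12/(-1) = -66*(-1/130)*4 - 1*(-12) = (33/65)*4 + 12 = 132/65 + 12 = 912/65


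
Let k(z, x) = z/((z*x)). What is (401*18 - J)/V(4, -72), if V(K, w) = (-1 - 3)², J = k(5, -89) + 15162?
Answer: -707015/1424 ≈ -496.50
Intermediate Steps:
k(z, x) = 1/x (k(z, x) = z/((x*z)) = z*(1/(x*z)) = 1/x)
J = 1349417/89 (J = 1/(-89) + 15162 = -1/89 + 15162 = 1349417/89 ≈ 15162.)
V(K, w) = 16 (V(K, w) = (-4)² = 16)
(401*18 - J)/V(4, -72) = (401*18 - 1*1349417/89)/16 = (7218 - 1349417/89)*(1/16) = -707015/89*1/16 = -707015/1424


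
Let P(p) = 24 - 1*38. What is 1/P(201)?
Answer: -1/14 ≈ -0.071429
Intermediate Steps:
P(p) = -14 (P(p) = 24 - 38 = -14)
1/P(201) = 1/(-14) = -1/14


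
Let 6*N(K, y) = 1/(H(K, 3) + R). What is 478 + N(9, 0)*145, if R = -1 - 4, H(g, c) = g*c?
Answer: 63241/132 ≈ 479.10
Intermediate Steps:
H(g, c) = c*g
R = -5
N(K, y) = 1/(6*(-5 + 3*K)) (N(K, y) = 1/(6*(3*K - 5)) = 1/(6*(-5 + 3*K)))
478 + N(9, 0)*145 = 478 + (1/(6*(-5 + 3*9)))*145 = 478 + (1/(6*(-5 + 27)))*145 = 478 + ((⅙)/22)*145 = 478 + ((⅙)*(1/22))*145 = 478 + (1/132)*145 = 478 + 145/132 = 63241/132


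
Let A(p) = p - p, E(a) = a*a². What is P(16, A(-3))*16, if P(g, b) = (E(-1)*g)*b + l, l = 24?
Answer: 384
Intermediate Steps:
E(a) = a³
A(p) = 0
P(g, b) = 24 - b*g (P(g, b) = ((-1)³*g)*b + 24 = (-g)*b + 24 = -b*g + 24 = 24 - b*g)
P(16, A(-3))*16 = (24 - 1*0*16)*16 = (24 + 0)*16 = 24*16 = 384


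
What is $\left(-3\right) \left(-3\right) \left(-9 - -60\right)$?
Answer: $459$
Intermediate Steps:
$\left(-3\right) \left(-3\right) \left(-9 - -60\right) = 9 \left(-9 + 60\right) = 9 \cdot 51 = 459$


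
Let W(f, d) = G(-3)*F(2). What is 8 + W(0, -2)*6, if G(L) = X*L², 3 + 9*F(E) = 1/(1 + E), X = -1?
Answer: 24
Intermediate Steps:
F(E) = -⅓ + 1/(9*(1 + E))
G(L) = -L²
W(f, d) = 8/3 (W(f, d) = (-1*(-3)²)*((-2 - 3*2)/(9*(1 + 2))) = (-1*9)*((⅑)*(-2 - 6)/3) = -(-8)/3 = -9*(-8/27) = 8/3)
8 + W(0, -2)*6 = 8 + (8/3)*6 = 8 + 16 = 24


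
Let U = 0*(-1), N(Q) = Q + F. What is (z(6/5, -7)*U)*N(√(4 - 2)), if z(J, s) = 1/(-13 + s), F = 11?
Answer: 0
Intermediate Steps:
N(Q) = 11 + Q (N(Q) = Q + 11 = 11 + Q)
U = 0
(z(6/5, -7)*U)*N(√(4 - 2)) = (0/(-13 - 7))*(11 + √(4 - 2)) = (0/(-20))*(11 + √2) = (-1/20*0)*(11 + √2) = 0*(11 + √2) = 0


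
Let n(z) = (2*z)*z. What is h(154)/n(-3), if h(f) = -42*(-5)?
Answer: 35/3 ≈ 11.667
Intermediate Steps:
n(z) = 2*z²
h(f) = 210
h(154)/n(-3) = 210/((2*(-3)²)) = 210/((2*9)) = 210/18 = 210*(1/18) = 35/3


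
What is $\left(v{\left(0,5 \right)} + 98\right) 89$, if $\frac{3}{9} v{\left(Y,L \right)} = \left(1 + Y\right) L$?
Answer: $10057$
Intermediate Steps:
$v{\left(Y,L \right)} = 3 L \left(1 + Y\right)$ ($v{\left(Y,L \right)} = 3 \left(1 + Y\right) L = 3 L \left(1 + Y\right)$)
$\left(v{\left(0,5 \right)} + 98\right) 89 = \left(3 \cdot 5 \left(1 + 0\right) + 98\right) 89 = \left(3 \cdot 5 \cdot 1 + 98\right) 89 = \left(15 + 98\right) 89 = 113 \cdot 89 = 10057$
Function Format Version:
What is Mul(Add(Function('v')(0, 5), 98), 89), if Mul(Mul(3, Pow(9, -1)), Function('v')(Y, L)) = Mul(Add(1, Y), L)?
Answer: 10057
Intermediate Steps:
Function('v')(Y, L) = Mul(3, L, Add(1, Y)) (Function('v')(Y, L) = Mul(3, Mul(Add(1, Y), L)) = Mul(3, Mul(L, Add(1, Y))) = Mul(3, L, Add(1, Y)))
Mul(Add(Function('v')(0, 5), 98), 89) = Mul(Add(Mul(3, 5, Add(1, 0)), 98), 89) = Mul(Add(Mul(3, 5, 1), 98), 89) = Mul(Add(15, 98), 89) = Mul(113, 89) = 10057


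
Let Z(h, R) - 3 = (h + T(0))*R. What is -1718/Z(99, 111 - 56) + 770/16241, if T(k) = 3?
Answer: -23580028/91160733 ≈ -0.25866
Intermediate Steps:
Z(h, R) = 3 + R*(3 + h) (Z(h, R) = 3 + (h + 3)*R = 3 + (3 + h)*R = 3 + R*(3 + h))
-1718/Z(99, 111 - 56) + 770/16241 = -1718/(3 + 3*(111 - 56) + (111 - 56)*99) + 770/16241 = -1718/(3 + 3*55 + 55*99) + 770*(1/16241) = -1718/(3 + 165 + 5445) + 770/16241 = -1718/5613 + 770/16241 = -23580028/91160733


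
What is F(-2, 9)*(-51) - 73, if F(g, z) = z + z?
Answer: -991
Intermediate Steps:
F(g, z) = 2*z
F(-2, 9)*(-51) - 73 = (2*9)*(-51) - 73 = 18*(-51) - 73 = -918 - 73 = -991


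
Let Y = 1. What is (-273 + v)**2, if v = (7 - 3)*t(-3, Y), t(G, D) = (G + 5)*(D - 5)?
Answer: 93025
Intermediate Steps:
t(G, D) = (-5 + D)*(5 + G) (t(G, D) = (5 + G)*(-5 + D) = (-5 + D)*(5 + G))
v = -32 (v = (7 - 3)*(-25 - 5*(-3) + 5*1 + 1*(-3)) = 4*(-25 + 15 + 5 - 3) = 4*(-8) = -32)
(-273 + v)**2 = (-273 - 32)**2 = (-305)**2 = 93025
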